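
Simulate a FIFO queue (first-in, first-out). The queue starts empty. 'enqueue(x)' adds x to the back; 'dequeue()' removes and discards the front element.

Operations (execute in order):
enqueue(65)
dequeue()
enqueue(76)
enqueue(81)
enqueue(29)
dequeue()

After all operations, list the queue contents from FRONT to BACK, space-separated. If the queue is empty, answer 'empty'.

enqueue(65): [65]
dequeue(): []
enqueue(76): [76]
enqueue(81): [76, 81]
enqueue(29): [76, 81, 29]
dequeue(): [81, 29]

Answer: 81 29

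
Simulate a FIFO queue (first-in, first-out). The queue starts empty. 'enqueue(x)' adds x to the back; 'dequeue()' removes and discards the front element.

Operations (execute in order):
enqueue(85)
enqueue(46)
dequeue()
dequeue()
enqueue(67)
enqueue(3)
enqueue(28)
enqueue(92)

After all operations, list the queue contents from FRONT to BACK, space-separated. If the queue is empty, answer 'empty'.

enqueue(85): [85]
enqueue(46): [85, 46]
dequeue(): [46]
dequeue(): []
enqueue(67): [67]
enqueue(3): [67, 3]
enqueue(28): [67, 3, 28]
enqueue(92): [67, 3, 28, 92]

Answer: 67 3 28 92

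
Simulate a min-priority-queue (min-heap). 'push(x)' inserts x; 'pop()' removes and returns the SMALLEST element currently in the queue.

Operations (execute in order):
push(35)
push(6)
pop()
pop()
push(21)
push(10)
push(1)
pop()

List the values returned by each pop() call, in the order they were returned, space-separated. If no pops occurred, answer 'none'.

push(35): heap contents = [35]
push(6): heap contents = [6, 35]
pop() → 6: heap contents = [35]
pop() → 35: heap contents = []
push(21): heap contents = [21]
push(10): heap contents = [10, 21]
push(1): heap contents = [1, 10, 21]
pop() → 1: heap contents = [10, 21]

Answer: 6 35 1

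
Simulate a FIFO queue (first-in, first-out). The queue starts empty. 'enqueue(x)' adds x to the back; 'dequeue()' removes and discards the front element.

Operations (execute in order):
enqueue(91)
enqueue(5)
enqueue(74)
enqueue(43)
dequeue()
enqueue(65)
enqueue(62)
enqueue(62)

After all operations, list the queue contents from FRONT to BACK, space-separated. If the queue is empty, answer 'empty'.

Answer: 5 74 43 65 62 62

Derivation:
enqueue(91): [91]
enqueue(5): [91, 5]
enqueue(74): [91, 5, 74]
enqueue(43): [91, 5, 74, 43]
dequeue(): [5, 74, 43]
enqueue(65): [5, 74, 43, 65]
enqueue(62): [5, 74, 43, 65, 62]
enqueue(62): [5, 74, 43, 65, 62, 62]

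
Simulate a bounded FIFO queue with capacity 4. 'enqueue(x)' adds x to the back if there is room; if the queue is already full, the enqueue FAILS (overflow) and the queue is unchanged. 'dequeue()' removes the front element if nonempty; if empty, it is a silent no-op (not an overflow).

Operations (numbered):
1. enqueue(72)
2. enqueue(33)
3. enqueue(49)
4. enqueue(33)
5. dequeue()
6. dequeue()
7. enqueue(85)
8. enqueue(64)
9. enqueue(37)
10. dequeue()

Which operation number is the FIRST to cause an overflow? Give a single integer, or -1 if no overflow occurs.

1. enqueue(72): size=1
2. enqueue(33): size=2
3. enqueue(49): size=3
4. enqueue(33): size=4
5. dequeue(): size=3
6. dequeue(): size=2
7. enqueue(85): size=3
8. enqueue(64): size=4
9. enqueue(37): size=4=cap → OVERFLOW (fail)
10. dequeue(): size=3

Answer: 9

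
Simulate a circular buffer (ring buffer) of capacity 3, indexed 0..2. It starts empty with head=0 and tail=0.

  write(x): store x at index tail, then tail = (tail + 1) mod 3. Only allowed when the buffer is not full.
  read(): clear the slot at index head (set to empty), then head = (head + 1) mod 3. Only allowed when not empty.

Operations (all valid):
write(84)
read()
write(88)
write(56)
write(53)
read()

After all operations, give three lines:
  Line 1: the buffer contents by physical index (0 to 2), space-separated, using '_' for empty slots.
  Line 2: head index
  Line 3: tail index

Answer: 53 _ 56
2
1

Derivation:
write(84): buf=[84 _ _], head=0, tail=1, size=1
read(): buf=[_ _ _], head=1, tail=1, size=0
write(88): buf=[_ 88 _], head=1, tail=2, size=1
write(56): buf=[_ 88 56], head=1, tail=0, size=2
write(53): buf=[53 88 56], head=1, tail=1, size=3
read(): buf=[53 _ 56], head=2, tail=1, size=2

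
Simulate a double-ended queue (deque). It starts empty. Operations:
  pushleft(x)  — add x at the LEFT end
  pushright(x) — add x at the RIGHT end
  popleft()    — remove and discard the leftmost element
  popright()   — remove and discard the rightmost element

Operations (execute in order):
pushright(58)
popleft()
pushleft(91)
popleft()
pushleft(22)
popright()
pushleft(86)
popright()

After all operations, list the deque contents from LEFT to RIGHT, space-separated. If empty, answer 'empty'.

Answer: empty

Derivation:
pushright(58): [58]
popleft(): []
pushleft(91): [91]
popleft(): []
pushleft(22): [22]
popright(): []
pushleft(86): [86]
popright(): []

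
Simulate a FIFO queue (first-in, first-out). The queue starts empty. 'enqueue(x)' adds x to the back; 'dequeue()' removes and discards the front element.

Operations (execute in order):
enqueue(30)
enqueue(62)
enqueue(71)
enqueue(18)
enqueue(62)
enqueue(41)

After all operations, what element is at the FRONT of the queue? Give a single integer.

Answer: 30

Derivation:
enqueue(30): queue = [30]
enqueue(62): queue = [30, 62]
enqueue(71): queue = [30, 62, 71]
enqueue(18): queue = [30, 62, 71, 18]
enqueue(62): queue = [30, 62, 71, 18, 62]
enqueue(41): queue = [30, 62, 71, 18, 62, 41]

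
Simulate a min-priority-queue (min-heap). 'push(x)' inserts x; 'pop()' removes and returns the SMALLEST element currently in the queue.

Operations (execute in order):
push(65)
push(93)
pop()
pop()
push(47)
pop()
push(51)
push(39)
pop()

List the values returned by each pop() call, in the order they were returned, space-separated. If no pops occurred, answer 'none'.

Answer: 65 93 47 39

Derivation:
push(65): heap contents = [65]
push(93): heap contents = [65, 93]
pop() → 65: heap contents = [93]
pop() → 93: heap contents = []
push(47): heap contents = [47]
pop() → 47: heap contents = []
push(51): heap contents = [51]
push(39): heap contents = [39, 51]
pop() → 39: heap contents = [51]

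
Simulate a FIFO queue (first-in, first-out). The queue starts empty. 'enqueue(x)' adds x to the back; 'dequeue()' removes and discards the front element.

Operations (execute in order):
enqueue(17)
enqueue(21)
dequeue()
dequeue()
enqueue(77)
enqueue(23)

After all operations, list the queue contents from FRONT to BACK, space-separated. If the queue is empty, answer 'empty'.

Answer: 77 23

Derivation:
enqueue(17): [17]
enqueue(21): [17, 21]
dequeue(): [21]
dequeue(): []
enqueue(77): [77]
enqueue(23): [77, 23]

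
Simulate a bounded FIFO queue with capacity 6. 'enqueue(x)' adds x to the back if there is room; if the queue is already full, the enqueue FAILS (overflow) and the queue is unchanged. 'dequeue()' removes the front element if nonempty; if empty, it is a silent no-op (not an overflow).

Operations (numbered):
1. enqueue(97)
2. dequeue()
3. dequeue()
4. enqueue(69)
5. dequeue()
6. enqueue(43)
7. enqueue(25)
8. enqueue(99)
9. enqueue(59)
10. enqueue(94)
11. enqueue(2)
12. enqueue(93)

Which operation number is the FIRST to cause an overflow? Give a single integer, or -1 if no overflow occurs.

Answer: 12

Derivation:
1. enqueue(97): size=1
2. dequeue(): size=0
3. dequeue(): empty, no-op, size=0
4. enqueue(69): size=1
5. dequeue(): size=0
6. enqueue(43): size=1
7. enqueue(25): size=2
8. enqueue(99): size=3
9. enqueue(59): size=4
10. enqueue(94): size=5
11. enqueue(2): size=6
12. enqueue(93): size=6=cap → OVERFLOW (fail)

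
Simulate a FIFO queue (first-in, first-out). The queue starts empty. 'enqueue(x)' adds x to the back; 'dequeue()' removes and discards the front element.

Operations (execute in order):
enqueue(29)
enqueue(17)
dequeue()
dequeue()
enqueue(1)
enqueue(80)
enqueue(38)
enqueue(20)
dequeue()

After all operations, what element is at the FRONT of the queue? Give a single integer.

Answer: 80

Derivation:
enqueue(29): queue = [29]
enqueue(17): queue = [29, 17]
dequeue(): queue = [17]
dequeue(): queue = []
enqueue(1): queue = [1]
enqueue(80): queue = [1, 80]
enqueue(38): queue = [1, 80, 38]
enqueue(20): queue = [1, 80, 38, 20]
dequeue(): queue = [80, 38, 20]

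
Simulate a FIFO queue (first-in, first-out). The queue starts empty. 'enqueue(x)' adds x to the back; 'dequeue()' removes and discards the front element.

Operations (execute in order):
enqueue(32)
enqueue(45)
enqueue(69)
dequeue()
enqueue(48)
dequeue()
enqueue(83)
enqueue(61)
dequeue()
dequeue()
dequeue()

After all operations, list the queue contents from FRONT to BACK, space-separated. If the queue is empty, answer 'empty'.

enqueue(32): [32]
enqueue(45): [32, 45]
enqueue(69): [32, 45, 69]
dequeue(): [45, 69]
enqueue(48): [45, 69, 48]
dequeue(): [69, 48]
enqueue(83): [69, 48, 83]
enqueue(61): [69, 48, 83, 61]
dequeue(): [48, 83, 61]
dequeue(): [83, 61]
dequeue(): [61]

Answer: 61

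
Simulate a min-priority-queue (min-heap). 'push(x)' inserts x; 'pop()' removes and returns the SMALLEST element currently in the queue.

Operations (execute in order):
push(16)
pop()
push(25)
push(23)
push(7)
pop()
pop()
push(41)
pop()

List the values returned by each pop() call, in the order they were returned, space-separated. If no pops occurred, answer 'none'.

push(16): heap contents = [16]
pop() → 16: heap contents = []
push(25): heap contents = [25]
push(23): heap contents = [23, 25]
push(7): heap contents = [7, 23, 25]
pop() → 7: heap contents = [23, 25]
pop() → 23: heap contents = [25]
push(41): heap contents = [25, 41]
pop() → 25: heap contents = [41]

Answer: 16 7 23 25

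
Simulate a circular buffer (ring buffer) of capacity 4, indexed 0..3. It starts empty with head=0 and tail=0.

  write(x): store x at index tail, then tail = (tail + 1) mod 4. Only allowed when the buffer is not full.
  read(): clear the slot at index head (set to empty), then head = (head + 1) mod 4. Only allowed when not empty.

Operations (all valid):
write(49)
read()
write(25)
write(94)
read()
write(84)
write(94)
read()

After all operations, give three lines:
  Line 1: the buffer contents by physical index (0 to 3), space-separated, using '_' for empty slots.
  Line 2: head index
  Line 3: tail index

Answer: 94 _ _ 84
3
1

Derivation:
write(49): buf=[49 _ _ _], head=0, tail=1, size=1
read(): buf=[_ _ _ _], head=1, tail=1, size=0
write(25): buf=[_ 25 _ _], head=1, tail=2, size=1
write(94): buf=[_ 25 94 _], head=1, tail=3, size=2
read(): buf=[_ _ 94 _], head=2, tail=3, size=1
write(84): buf=[_ _ 94 84], head=2, tail=0, size=2
write(94): buf=[94 _ 94 84], head=2, tail=1, size=3
read(): buf=[94 _ _ 84], head=3, tail=1, size=2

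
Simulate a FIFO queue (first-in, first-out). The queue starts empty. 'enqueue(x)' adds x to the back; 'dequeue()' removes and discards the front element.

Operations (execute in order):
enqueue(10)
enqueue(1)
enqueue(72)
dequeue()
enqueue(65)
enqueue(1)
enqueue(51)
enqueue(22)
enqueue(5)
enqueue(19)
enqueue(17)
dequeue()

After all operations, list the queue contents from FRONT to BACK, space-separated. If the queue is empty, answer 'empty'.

Answer: 72 65 1 51 22 5 19 17

Derivation:
enqueue(10): [10]
enqueue(1): [10, 1]
enqueue(72): [10, 1, 72]
dequeue(): [1, 72]
enqueue(65): [1, 72, 65]
enqueue(1): [1, 72, 65, 1]
enqueue(51): [1, 72, 65, 1, 51]
enqueue(22): [1, 72, 65, 1, 51, 22]
enqueue(5): [1, 72, 65, 1, 51, 22, 5]
enqueue(19): [1, 72, 65, 1, 51, 22, 5, 19]
enqueue(17): [1, 72, 65, 1, 51, 22, 5, 19, 17]
dequeue(): [72, 65, 1, 51, 22, 5, 19, 17]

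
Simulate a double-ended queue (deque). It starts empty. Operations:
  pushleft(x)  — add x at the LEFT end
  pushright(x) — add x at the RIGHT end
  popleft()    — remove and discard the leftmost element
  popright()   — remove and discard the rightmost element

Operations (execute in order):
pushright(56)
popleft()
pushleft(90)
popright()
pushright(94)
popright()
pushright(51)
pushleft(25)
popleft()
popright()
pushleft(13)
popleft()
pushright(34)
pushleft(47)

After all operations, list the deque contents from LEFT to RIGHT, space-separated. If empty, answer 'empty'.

pushright(56): [56]
popleft(): []
pushleft(90): [90]
popright(): []
pushright(94): [94]
popright(): []
pushright(51): [51]
pushleft(25): [25, 51]
popleft(): [51]
popright(): []
pushleft(13): [13]
popleft(): []
pushright(34): [34]
pushleft(47): [47, 34]

Answer: 47 34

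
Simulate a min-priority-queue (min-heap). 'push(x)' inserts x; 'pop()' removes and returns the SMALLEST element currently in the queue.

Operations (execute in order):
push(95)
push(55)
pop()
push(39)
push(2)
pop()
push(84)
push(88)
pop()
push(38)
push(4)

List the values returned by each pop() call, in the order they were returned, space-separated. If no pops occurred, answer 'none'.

Answer: 55 2 39

Derivation:
push(95): heap contents = [95]
push(55): heap contents = [55, 95]
pop() → 55: heap contents = [95]
push(39): heap contents = [39, 95]
push(2): heap contents = [2, 39, 95]
pop() → 2: heap contents = [39, 95]
push(84): heap contents = [39, 84, 95]
push(88): heap contents = [39, 84, 88, 95]
pop() → 39: heap contents = [84, 88, 95]
push(38): heap contents = [38, 84, 88, 95]
push(4): heap contents = [4, 38, 84, 88, 95]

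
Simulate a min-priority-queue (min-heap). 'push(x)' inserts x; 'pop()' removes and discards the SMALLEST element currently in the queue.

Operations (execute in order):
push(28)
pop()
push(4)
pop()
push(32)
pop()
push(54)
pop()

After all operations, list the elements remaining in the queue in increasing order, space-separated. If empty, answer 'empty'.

push(28): heap contents = [28]
pop() → 28: heap contents = []
push(4): heap contents = [4]
pop() → 4: heap contents = []
push(32): heap contents = [32]
pop() → 32: heap contents = []
push(54): heap contents = [54]
pop() → 54: heap contents = []

Answer: empty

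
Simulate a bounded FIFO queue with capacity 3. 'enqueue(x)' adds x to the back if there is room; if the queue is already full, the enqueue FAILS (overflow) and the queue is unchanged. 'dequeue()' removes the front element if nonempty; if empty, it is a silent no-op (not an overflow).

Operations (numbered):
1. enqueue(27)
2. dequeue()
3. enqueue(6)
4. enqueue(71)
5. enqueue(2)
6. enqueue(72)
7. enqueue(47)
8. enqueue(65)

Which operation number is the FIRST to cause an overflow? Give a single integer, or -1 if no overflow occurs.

Answer: 6

Derivation:
1. enqueue(27): size=1
2. dequeue(): size=0
3. enqueue(6): size=1
4. enqueue(71): size=2
5. enqueue(2): size=3
6. enqueue(72): size=3=cap → OVERFLOW (fail)
7. enqueue(47): size=3=cap → OVERFLOW (fail)
8. enqueue(65): size=3=cap → OVERFLOW (fail)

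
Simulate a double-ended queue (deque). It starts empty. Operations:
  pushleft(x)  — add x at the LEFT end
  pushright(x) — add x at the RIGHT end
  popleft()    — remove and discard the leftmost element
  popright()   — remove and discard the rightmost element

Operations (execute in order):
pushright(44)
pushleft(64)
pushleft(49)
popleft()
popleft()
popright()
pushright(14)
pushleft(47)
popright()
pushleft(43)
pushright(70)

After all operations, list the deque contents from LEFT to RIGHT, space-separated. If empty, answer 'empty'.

pushright(44): [44]
pushleft(64): [64, 44]
pushleft(49): [49, 64, 44]
popleft(): [64, 44]
popleft(): [44]
popright(): []
pushright(14): [14]
pushleft(47): [47, 14]
popright(): [47]
pushleft(43): [43, 47]
pushright(70): [43, 47, 70]

Answer: 43 47 70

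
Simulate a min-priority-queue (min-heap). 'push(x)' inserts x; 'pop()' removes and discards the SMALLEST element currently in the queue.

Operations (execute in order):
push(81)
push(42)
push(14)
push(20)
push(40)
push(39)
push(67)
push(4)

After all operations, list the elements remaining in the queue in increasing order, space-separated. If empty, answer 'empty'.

Answer: 4 14 20 39 40 42 67 81

Derivation:
push(81): heap contents = [81]
push(42): heap contents = [42, 81]
push(14): heap contents = [14, 42, 81]
push(20): heap contents = [14, 20, 42, 81]
push(40): heap contents = [14, 20, 40, 42, 81]
push(39): heap contents = [14, 20, 39, 40, 42, 81]
push(67): heap contents = [14, 20, 39, 40, 42, 67, 81]
push(4): heap contents = [4, 14, 20, 39, 40, 42, 67, 81]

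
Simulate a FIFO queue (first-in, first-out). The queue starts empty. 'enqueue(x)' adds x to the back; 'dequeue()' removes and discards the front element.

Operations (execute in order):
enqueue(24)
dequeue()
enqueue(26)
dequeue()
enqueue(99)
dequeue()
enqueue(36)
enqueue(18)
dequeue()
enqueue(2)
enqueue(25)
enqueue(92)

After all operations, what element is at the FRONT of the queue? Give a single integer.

enqueue(24): queue = [24]
dequeue(): queue = []
enqueue(26): queue = [26]
dequeue(): queue = []
enqueue(99): queue = [99]
dequeue(): queue = []
enqueue(36): queue = [36]
enqueue(18): queue = [36, 18]
dequeue(): queue = [18]
enqueue(2): queue = [18, 2]
enqueue(25): queue = [18, 2, 25]
enqueue(92): queue = [18, 2, 25, 92]

Answer: 18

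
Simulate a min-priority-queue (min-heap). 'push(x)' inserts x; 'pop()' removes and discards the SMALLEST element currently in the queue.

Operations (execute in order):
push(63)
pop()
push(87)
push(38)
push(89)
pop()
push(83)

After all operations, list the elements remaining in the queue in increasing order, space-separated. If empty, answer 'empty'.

Answer: 83 87 89

Derivation:
push(63): heap contents = [63]
pop() → 63: heap contents = []
push(87): heap contents = [87]
push(38): heap contents = [38, 87]
push(89): heap contents = [38, 87, 89]
pop() → 38: heap contents = [87, 89]
push(83): heap contents = [83, 87, 89]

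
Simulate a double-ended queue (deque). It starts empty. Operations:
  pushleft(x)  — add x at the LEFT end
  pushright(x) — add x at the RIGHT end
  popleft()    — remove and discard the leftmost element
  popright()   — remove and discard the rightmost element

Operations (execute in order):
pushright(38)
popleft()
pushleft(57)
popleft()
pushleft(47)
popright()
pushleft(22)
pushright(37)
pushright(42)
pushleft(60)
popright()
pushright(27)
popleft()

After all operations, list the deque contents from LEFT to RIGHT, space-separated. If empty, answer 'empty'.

Answer: 22 37 27

Derivation:
pushright(38): [38]
popleft(): []
pushleft(57): [57]
popleft(): []
pushleft(47): [47]
popright(): []
pushleft(22): [22]
pushright(37): [22, 37]
pushright(42): [22, 37, 42]
pushleft(60): [60, 22, 37, 42]
popright(): [60, 22, 37]
pushright(27): [60, 22, 37, 27]
popleft(): [22, 37, 27]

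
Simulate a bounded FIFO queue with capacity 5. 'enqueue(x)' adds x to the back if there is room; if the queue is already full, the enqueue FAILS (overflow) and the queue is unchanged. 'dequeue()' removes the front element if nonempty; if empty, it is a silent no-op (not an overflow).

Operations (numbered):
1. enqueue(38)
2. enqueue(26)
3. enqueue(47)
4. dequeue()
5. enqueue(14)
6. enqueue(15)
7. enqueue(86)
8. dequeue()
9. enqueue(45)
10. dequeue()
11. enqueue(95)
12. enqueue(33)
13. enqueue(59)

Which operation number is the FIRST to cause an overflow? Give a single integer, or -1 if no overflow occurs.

Answer: 12

Derivation:
1. enqueue(38): size=1
2. enqueue(26): size=2
3. enqueue(47): size=3
4. dequeue(): size=2
5. enqueue(14): size=3
6. enqueue(15): size=4
7. enqueue(86): size=5
8. dequeue(): size=4
9. enqueue(45): size=5
10. dequeue(): size=4
11. enqueue(95): size=5
12. enqueue(33): size=5=cap → OVERFLOW (fail)
13. enqueue(59): size=5=cap → OVERFLOW (fail)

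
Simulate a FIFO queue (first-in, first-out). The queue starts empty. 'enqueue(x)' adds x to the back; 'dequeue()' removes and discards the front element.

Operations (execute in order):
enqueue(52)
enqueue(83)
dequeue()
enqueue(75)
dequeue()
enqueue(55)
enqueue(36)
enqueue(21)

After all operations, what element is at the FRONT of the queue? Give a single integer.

Answer: 75

Derivation:
enqueue(52): queue = [52]
enqueue(83): queue = [52, 83]
dequeue(): queue = [83]
enqueue(75): queue = [83, 75]
dequeue(): queue = [75]
enqueue(55): queue = [75, 55]
enqueue(36): queue = [75, 55, 36]
enqueue(21): queue = [75, 55, 36, 21]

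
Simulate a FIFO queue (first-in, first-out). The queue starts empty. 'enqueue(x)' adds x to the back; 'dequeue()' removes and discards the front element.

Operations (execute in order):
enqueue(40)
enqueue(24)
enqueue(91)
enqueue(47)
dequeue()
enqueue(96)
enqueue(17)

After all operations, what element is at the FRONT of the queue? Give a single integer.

Answer: 24

Derivation:
enqueue(40): queue = [40]
enqueue(24): queue = [40, 24]
enqueue(91): queue = [40, 24, 91]
enqueue(47): queue = [40, 24, 91, 47]
dequeue(): queue = [24, 91, 47]
enqueue(96): queue = [24, 91, 47, 96]
enqueue(17): queue = [24, 91, 47, 96, 17]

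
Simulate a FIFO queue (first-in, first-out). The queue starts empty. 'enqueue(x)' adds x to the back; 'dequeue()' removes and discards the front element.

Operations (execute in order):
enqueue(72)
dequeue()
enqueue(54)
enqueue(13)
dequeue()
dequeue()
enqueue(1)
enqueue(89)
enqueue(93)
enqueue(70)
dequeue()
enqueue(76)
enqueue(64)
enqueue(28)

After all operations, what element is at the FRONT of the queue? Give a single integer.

Answer: 89

Derivation:
enqueue(72): queue = [72]
dequeue(): queue = []
enqueue(54): queue = [54]
enqueue(13): queue = [54, 13]
dequeue(): queue = [13]
dequeue(): queue = []
enqueue(1): queue = [1]
enqueue(89): queue = [1, 89]
enqueue(93): queue = [1, 89, 93]
enqueue(70): queue = [1, 89, 93, 70]
dequeue(): queue = [89, 93, 70]
enqueue(76): queue = [89, 93, 70, 76]
enqueue(64): queue = [89, 93, 70, 76, 64]
enqueue(28): queue = [89, 93, 70, 76, 64, 28]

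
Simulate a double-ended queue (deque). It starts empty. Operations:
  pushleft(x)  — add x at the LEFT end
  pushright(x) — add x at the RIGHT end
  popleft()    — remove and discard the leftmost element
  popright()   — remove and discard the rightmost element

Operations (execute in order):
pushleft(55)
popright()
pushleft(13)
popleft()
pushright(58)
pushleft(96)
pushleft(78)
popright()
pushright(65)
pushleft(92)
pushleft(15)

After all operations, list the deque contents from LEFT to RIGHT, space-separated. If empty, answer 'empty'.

pushleft(55): [55]
popright(): []
pushleft(13): [13]
popleft(): []
pushright(58): [58]
pushleft(96): [96, 58]
pushleft(78): [78, 96, 58]
popright(): [78, 96]
pushright(65): [78, 96, 65]
pushleft(92): [92, 78, 96, 65]
pushleft(15): [15, 92, 78, 96, 65]

Answer: 15 92 78 96 65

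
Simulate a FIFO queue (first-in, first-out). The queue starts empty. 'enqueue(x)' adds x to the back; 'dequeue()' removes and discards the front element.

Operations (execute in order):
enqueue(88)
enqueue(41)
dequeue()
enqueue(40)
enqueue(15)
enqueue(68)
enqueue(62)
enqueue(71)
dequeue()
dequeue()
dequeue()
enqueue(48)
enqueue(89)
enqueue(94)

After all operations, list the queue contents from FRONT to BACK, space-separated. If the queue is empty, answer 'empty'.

enqueue(88): [88]
enqueue(41): [88, 41]
dequeue(): [41]
enqueue(40): [41, 40]
enqueue(15): [41, 40, 15]
enqueue(68): [41, 40, 15, 68]
enqueue(62): [41, 40, 15, 68, 62]
enqueue(71): [41, 40, 15, 68, 62, 71]
dequeue(): [40, 15, 68, 62, 71]
dequeue(): [15, 68, 62, 71]
dequeue(): [68, 62, 71]
enqueue(48): [68, 62, 71, 48]
enqueue(89): [68, 62, 71, 48, 89]
enqueue(94): [68, 62, 71, 48, 89, 94]

Answer: 68 62 71 48 89 94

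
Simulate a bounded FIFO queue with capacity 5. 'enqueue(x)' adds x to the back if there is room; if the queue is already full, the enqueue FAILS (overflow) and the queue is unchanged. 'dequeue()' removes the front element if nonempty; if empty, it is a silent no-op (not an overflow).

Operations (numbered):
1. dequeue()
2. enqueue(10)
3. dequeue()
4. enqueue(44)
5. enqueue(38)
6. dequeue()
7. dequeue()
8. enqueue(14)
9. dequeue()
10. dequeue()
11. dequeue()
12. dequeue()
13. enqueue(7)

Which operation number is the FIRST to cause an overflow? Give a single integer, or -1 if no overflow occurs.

Answer: -1

Derivation:
1. dequeue(): empty, no-op, size=0
2. enqueue(10): size=1
3. dequeue(): size=0
4. enqueue(44): size=1
5. enqueue(38): size=2
6. dequeue(): size=1
7. dequeue(): size=0
8. enqueue(14): size=1
9. dequeue(): size=0
10. dequeue(): empty, no-op, size=0
11. dequeue(): empty, no-op, size=0
12. dequeue(): empty, no-op, size=0
13. enqueue(7): size=1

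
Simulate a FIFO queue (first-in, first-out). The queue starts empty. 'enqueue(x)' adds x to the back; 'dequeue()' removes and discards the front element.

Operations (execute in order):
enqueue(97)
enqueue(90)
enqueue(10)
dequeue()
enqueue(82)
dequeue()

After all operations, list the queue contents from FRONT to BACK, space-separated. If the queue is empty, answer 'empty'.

enqueue(97): [97]
enqueue(90): [97, 90]
enqueue(10): [97, 90, 10]
dequeue(): [90, 10]
enqueue(82): [90, 10, 82]
dequeue(): [10, 82]

Answer: 10 82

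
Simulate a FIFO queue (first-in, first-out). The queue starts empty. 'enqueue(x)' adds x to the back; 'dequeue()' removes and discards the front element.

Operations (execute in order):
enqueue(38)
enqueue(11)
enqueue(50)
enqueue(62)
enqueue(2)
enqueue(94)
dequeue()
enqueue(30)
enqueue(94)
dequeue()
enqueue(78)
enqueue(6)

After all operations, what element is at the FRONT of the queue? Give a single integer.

enqueue(38): queue = [38]
enqueue(11): queue = [38, 11]
enqueue(50): queue = [38, 11, 50]
enqueue(62): queue = [38, 11, 50, 62]
enqueue(2): queue = [38, 11, 50, 62, 2]
enqueue(94): queue = [38, 11, 50, 62, 2, 94]
dequeue(): queue = [11, 50, 62, 2, 94]
enqueue(30): queue = [11, 50, 62, 2, 94, 30]
enqueue(94): queue = [11, 50, 62, 2, 94, 30, 94]
dequeue(): queue = [50, 62, 2, 94, 30, 94]
enqueue(78): queue = [50, 62, 2, 94, 30, 94, 78]
enqueue(6): queue = [50, 62, 2, 94, 30, 94, 78, 6]

Answer: 50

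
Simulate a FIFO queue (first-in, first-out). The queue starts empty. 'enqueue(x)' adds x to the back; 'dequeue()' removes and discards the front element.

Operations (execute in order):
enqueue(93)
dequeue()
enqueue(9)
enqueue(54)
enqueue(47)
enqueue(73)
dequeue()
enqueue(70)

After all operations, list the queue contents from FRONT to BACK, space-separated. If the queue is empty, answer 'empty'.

enqueue(93): [93]
dequeue(): []
enqueue(9): [9]
enqueue(54): [9, 54]
enqueue(47): [9, 54, 47]
enqueue(73): [9, 54, 47, 73]
dequeue(): [54, 47, 73]
enqueue(70): [54, 47, 73, 70]

Answer: 54 47 73 70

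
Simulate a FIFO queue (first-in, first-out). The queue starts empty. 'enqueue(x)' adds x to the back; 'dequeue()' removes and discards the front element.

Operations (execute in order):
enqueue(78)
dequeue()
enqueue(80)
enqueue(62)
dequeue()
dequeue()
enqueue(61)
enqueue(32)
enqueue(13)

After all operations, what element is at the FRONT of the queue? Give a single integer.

Answer: 61

Derivation:
enqueue(78): queue = [78]
dequeue(): queue = []
enqueue(80): queue = [80]
enqueue(62): queue = [80, 62]
dequeue(): queue = [62]
dequeue(): queue = []
enqueue(61): queue = [61]
enqueue(32): queue = [61, 32]
enqueue(13): queue = [61, 32, 13]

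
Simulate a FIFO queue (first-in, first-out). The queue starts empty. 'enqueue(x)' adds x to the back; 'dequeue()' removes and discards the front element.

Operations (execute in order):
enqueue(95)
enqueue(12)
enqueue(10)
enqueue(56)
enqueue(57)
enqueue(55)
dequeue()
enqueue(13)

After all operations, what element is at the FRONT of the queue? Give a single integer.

enqueue(95): queue = [95]
enqueue(12): queue = [95, 12]
enqueue(10): queue = [95, 12, 10]
enqueue(56): queue = [95, 12, 10, 56]
enqueue(57): queue = [95, 12, 10, 56, 57]
enqueue(55): queue = [95, 12, 10, 56, 57, 55]
dequeue(): queue = [12, 10, 56, 57, 55]
enqueue(13): queue = [12, 10, 56, 57, 55, 13]

Answer: 12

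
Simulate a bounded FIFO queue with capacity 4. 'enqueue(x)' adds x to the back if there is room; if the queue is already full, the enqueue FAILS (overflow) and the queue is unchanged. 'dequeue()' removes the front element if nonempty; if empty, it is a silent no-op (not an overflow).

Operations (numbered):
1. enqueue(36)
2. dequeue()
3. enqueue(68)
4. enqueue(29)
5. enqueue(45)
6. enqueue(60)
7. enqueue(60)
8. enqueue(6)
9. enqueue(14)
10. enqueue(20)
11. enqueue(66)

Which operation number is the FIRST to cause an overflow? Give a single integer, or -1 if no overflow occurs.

1. enqueue(36): size=1
2. dequeue(): size=0
3. enqueue(68): size=1
4. enqueue(29): size=2
5. enqueue(45): size=3
6. enqueue(60): size=4
7. enqueue(60): size=4=cap → OVERFLOW (fail)
8. enqueue(6): size=4=cap → OVERFLOW (fail)
9. enqueue(14): size=4=cap → OVERFLOW (fail)
10. enqueue(20): size=4=cap → OVERFLOW (fail)
11. enqueue(66): size=4=cap → OVERFLOW (fail)

Answer: 7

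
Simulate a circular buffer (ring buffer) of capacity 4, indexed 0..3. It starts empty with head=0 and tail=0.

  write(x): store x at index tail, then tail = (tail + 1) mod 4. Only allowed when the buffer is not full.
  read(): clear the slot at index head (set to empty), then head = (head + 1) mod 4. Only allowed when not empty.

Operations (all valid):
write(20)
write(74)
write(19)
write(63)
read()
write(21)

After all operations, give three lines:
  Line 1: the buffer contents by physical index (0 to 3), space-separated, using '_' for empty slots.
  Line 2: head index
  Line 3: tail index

write(20): buf=[20 _ _ _], head=0, tail=1, size=1
write(74): buf=[20 74 _ _], head=0, tail=2, size=2
write(19): buf=[20 74 19 _], head=0, tail=3, size=3
write(63): buf=[20 74 19 63], head=0, tail=0, size=4
read(): buf=[_ 74 19 63], head=1, tail=0, size=3
write(21): buf=[21 74 19 63], head=1, tail=1, size=4

Answer: 21 74 19 63
1
1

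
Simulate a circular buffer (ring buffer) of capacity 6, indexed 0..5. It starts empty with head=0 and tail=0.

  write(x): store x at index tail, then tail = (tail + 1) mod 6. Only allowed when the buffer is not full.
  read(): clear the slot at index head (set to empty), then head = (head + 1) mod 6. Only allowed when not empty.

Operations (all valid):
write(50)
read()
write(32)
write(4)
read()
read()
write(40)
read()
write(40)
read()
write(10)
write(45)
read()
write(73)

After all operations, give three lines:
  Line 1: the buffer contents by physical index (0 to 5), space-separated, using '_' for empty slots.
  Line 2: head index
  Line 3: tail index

write(50): buf=[50 _ _ _ _ _], head=0, tail=1, size=1
read(): buf=[_ _ _ _ _ _], head=1, tail=1, size=0
write(32): buf=[_ 32 _ _ _ _], head=1, tail=2, size=1
write(4): buf=[_ 32 4 _ _ _], head=1, tail=3, size=2
read(): buf=[_ _ 4 _ _ _], head=2, tail=3, size=1
read(): buf=[_ _ _ _ _ _], head=3, tail=3, size=0
write(40): buf=[_ _ _ 40 _ _], head=3, tail=4, size=1
read(): buf=[_ _ _ _ _ _], head=4, tail=4, size=0
write(40): buf=[_ _ _ _ 40 _], head=4, tail=5, size=1
read(): buf=[_ _ _ _ _ _], head=5, tail=5, size=0
write(10): buf=[_ _ _ _ _ 10], head=5, tail=0, size=1
write(45): buf=[45 _ _ _ _ 10], head=5, tail=1, size=2
read(): buf=[45 _ _ _ _ _], head=0, tail=1, size=1
write(73): buf=[45 73 _ _ _ _], head=0, tail=2, size=2

Answer: 45 73 _ _ _ _
0
2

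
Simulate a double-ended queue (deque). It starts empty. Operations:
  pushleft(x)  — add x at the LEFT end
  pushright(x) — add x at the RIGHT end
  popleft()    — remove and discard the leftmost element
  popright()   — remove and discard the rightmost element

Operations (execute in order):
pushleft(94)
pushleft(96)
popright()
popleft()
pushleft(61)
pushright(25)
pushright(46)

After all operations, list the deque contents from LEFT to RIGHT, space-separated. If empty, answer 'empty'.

pushleft(94): [94]
pushleft(96): [96, 94]
popright(): [96]
popleft(): []
pushleft(61): [61]
pushright(25): [61, 25]
pushright(46): [61, 25, 46]

Answer: 61 25 46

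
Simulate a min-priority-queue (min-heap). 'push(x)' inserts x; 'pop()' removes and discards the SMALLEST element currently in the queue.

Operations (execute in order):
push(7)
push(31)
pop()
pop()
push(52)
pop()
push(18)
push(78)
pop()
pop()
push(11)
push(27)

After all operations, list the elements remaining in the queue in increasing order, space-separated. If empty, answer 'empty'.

Answer: 11 27

Derivation:
push(7): heap contents = [7]
push(31): heap contents = [7, 31]
pop() → 7: heap contents = [31]
pop() → 31: heap contents = []
push(52): heap contents = [52]
pop() → 52: heap contents = []
push(18): heap contents = [18]
push(78): heap contents = [18, 78]
pop() → 18: heap contents = [78]
pop() → 78: heap contents = []
push(11): heap contents = [11]
push(27): heap contents = [11, 27]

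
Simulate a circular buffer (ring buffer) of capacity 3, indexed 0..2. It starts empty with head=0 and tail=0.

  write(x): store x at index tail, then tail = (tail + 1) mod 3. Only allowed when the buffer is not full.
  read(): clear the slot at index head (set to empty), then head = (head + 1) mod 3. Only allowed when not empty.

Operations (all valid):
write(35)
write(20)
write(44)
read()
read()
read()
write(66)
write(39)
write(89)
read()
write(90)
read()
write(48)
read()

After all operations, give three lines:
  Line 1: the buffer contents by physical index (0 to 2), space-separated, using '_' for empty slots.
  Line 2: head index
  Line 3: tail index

write(35): buf=[35 _ _], head=0, tail=1, size=1
write(20): buf=[35 20 _], head=0, tail=2, size=2
write(44): buf=[35 20 44], head=0, tail=0, size=3
read(): buf=[_ 20 44], head=1, tail=0, size=2
read(): buf=[_ _ 44], head=2, tail=0, size=1
read(): buf=[_ _ _], head=0, tail=0, size=0
write(66): buf=[66 _ _], head=0, tail=1, size=1
write(39): buf=[66 39 _], head=0, tail=2, size=2
write(89): buf=[66 39 89], head=0, tail=0, size=3
read(): buf=[_ 39 89], head=1, tail=0, size=2
write(90): buf=[90 39 89], head=1, tail=1, size=3
read(): buf=[90 _ 89], head=2, tail=1, size=2
write(48): buf=[90 48 89], head=2, tail=2, size=3
read(): buf=[90 48 _], head=0, tail=2, size=2

Answer: 90 48 _
0
2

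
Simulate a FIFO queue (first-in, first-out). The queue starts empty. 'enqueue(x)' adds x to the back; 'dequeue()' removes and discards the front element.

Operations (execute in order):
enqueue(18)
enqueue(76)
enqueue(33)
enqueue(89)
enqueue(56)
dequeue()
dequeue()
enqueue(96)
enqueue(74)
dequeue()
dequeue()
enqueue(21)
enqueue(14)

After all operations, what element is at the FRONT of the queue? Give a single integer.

enqueue(18): queue = [18]
enqueue(76): queue = [18, 76]
enqueue(33): queue = [18, 76, 33]
enqueue(89): queue = [18, 76, 33, 89]
enqueue(56): queue = [18, 76, 33, 89, 56]
dequeue(): queue = [76, 33, 89, 56]
dequeue(): queue = [33, 89, 56]
enqueue(96): queue = [33, 89, 56, 96]
enqueue(74): queue = [33, 89, 56, 96, 74]
dequeue(): queue = [89, 56, 96, 74]
dequeue(): queue = [56, 96, 74]
enqueue(21): queue = [56, 96, 74, 21]
enqueue(14): queue = [56, 96, 74, 21, 14]

Answer: 56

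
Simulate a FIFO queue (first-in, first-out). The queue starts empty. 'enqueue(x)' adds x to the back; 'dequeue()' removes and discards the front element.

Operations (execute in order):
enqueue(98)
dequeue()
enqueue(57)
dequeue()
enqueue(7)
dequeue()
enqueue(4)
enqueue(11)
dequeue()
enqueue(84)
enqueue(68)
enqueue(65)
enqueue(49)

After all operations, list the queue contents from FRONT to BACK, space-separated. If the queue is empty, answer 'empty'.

Answer: 11 84 68 65 49

Derivation:
enqueue(98): [98]
dequeue(): []
enqueue(57): [57]
dequeue(): []
enqueue(7): [7]
dequeue(): []
enqueue(4): [4]
enqueue(11): [4, 11]
dequeue(): [11]
enqueue(84): [11, 84]
enqueue(68): [11, 84, 68]
enqueue(65): [11, 84, 68, 65]
enqueue(49): [11, 84, 68, 65, 49]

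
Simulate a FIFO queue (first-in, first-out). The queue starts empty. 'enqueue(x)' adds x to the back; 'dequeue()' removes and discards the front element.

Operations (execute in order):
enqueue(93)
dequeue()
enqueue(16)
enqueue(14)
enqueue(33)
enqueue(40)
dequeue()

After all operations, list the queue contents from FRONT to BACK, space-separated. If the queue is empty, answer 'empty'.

Answer: 14 33 40

Derivation:
enqueue(93): [93]
dequeue(): []
enqueue(16): [16]
enqueue(14): [16, 14]
enqueue(33): [16, 14, 33]
enqueue(40): [16, 14, 33, 40]
dequeue(): [14, 33, 40]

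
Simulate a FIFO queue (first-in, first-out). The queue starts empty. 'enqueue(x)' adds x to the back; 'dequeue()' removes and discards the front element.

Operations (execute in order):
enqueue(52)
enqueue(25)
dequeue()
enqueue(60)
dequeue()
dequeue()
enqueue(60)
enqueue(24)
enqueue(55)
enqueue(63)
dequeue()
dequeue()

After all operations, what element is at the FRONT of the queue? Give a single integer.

enqueue(52): queue = [52]
enqueue(25): queue = [52, 25]
dequeue(): queue = [25]
enqueue(60): queue = [25, 60]
dequeue(): queue = [60]
dequeue(): queue = []
enqueue(60): queue = [60]
enqueue(24): queue = [60, 24]
enqueue(55): queue = [60, 24, 55]
enqueue(63): queue = [60, 24, 55, 63]
dequeue(): queue = [24, 55, 63]
dequeue(): queue = [55, 63]

Answer: 55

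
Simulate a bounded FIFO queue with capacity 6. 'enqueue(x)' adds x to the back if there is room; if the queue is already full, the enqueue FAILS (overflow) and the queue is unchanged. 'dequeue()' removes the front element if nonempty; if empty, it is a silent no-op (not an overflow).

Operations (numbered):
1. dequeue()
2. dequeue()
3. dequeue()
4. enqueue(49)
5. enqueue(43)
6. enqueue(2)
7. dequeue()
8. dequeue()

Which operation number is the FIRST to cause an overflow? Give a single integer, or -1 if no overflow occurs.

Answer: -1

Derivation:
1. dequeue(): empty, no-op, size=0
2. dequeue(): empty, no-op, size=0
3. dequeue(): empty, no-op, size=0
4. enqueue(49): size=1
5. enqueue(43): size=2
6. enqueue(2): size=3
7. dequeue(): size=2
8. dequeue(): size=1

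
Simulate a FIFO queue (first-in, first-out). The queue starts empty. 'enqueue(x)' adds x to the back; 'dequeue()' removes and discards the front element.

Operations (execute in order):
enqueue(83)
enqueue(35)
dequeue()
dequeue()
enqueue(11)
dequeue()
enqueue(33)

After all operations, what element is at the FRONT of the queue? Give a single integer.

enqueue(83): queue = [83]
enqueue(35): queue = [83, 35]
dequeue(): queue = [35]
dequeue(): queue = []
enqueue(11): queue = [11]
dequeue(): queue = []
enqueue(33): queue = [33]

Answer: 33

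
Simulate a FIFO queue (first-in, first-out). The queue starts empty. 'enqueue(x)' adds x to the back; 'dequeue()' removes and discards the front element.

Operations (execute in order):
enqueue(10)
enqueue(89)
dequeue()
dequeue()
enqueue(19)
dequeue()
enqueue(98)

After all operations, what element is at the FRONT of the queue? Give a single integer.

enqueue(10): queue = [10]
enqueue(89): queue = [10, 89]
dequeue(): queue = [89]
dequeue(): queue = []
enqueue(19): queue = [19]
dequeue(): queue = []
enqueue(98): queue = [98]

Answer: 98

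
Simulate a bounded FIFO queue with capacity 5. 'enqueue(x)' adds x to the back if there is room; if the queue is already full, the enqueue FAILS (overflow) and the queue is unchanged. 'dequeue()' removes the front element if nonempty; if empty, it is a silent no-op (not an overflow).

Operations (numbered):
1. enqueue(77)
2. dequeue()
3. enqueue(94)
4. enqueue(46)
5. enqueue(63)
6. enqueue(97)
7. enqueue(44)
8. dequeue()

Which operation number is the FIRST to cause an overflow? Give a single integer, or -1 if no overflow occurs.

1. enqueue(77): size=1
2. dequeue(): size=0
3. enqueue(94): size=1
4. enqueue(46): size=2
5. enqueue(63): size=3
6. enqueue(97): size=4
7. enqueue(44): size=5
8. dequeue(): size=4

Answer: -1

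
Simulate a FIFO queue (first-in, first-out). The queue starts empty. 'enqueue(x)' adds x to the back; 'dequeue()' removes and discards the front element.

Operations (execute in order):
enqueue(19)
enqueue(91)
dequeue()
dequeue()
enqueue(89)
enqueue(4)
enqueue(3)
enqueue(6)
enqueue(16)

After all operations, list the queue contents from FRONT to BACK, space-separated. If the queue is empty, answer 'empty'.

enqueue(19): [19]
enqueue(91): [19, 91]
dequeue(): [91]
dequeue(): []
enqueue(89): [89]
enqueue(4): [89, 4]
enqueue(3): [89, 4, 3]
enqueue(6): [89, 4, 3, 6]
enqueue(16): [89, 4, 3, 6, 16]

Answer: 89 4 3 6 16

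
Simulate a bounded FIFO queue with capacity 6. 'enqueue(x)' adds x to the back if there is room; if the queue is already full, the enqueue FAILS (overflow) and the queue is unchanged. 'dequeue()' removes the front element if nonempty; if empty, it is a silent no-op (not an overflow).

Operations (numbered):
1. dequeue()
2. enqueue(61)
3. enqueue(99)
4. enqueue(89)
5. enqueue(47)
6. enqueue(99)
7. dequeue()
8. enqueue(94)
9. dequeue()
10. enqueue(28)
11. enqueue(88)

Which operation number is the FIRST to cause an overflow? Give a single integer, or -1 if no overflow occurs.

Answer: -1

Derivation:
1. dequeue(): empty, no-op, size=0
2. enqueue(61): size=1
3. enqueue(99): size=2
4. enqueue(89): size=3
5. enqueue(47): size=4
6. enqueue(99): size=5
7. dequeue(): size=4
8. enqueue(94): size=5
9. dequeue(): size=4
10. enqueue(28): size=5
11. enqueue(88): size=6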